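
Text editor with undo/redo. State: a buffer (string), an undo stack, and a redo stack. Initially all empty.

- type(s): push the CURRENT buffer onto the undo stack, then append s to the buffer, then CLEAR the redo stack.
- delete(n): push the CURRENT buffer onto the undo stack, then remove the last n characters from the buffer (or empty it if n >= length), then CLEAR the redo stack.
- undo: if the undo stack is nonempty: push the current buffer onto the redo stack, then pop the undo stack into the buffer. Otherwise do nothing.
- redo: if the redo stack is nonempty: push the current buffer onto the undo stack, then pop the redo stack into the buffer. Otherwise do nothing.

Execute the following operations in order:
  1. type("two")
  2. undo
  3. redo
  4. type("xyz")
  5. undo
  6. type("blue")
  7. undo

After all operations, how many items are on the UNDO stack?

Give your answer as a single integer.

Answer: 1

Derivation:
After op 1 (type): buf='two' undo_depth=1 redo_depth=0
After op 2 (undo): buf='(empty)' undo_depth=0 redo_depth=1
After op 3 (redo): buf='two' undo_depth=1 redo_depth=0
After op 4 (type): buf='twoxyz' undo_depth=2 redo_depth=0
After op 5 (undo): buf='two' undo_depth=1 redo_depth=1
After op 6 (type): buf='twoblue' undo_depth=2 redo_depth=0
After op 7 (undo): buf='two' undo_depth=1 redo_depth=1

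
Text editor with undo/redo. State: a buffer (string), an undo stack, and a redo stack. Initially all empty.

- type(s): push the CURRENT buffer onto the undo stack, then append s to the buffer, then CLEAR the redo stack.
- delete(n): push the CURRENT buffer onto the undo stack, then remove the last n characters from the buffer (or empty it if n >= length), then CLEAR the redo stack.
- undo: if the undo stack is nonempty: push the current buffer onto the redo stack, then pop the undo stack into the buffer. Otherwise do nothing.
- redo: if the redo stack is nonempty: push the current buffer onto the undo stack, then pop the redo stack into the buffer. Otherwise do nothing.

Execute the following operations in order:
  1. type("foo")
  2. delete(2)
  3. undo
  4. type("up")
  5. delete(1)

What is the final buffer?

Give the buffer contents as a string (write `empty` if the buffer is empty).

After op 1 (type): buf='foo' undo_depth=1 redo_depth=0
After op 2 (delete): buf='f' undo_depth=2 redo_depth=0
After op 3 (undo): buf='foo' undo_depth=1 redo_depth=1
After op 4 (type): buf='fooup' undo_depth=2 redo_depth=0
After op 5 (delete): buf='foou' undo_depth=3 redo_depth=0

Answer: foou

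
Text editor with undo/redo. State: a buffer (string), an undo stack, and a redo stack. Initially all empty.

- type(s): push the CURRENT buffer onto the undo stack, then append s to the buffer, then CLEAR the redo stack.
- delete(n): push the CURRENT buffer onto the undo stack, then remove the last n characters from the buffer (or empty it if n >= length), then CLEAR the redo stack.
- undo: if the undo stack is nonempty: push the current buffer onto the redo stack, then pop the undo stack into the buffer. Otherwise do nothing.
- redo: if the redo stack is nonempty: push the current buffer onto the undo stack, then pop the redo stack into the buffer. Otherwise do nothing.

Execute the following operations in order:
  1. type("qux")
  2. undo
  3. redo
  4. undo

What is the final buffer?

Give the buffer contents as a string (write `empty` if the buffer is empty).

After op 1 (type): buf='qux' undo_depth=1 redo_depth=0
After op 2 (undo): buf='(empty)' undo_depth=0 redo_depth=1
After op 3 (redo): buf='qux' undo_depth=1 redo_depth=0
After op 4 (undo): buf='(empty)' undo_depth=0 redo_depth=1

Answer: empty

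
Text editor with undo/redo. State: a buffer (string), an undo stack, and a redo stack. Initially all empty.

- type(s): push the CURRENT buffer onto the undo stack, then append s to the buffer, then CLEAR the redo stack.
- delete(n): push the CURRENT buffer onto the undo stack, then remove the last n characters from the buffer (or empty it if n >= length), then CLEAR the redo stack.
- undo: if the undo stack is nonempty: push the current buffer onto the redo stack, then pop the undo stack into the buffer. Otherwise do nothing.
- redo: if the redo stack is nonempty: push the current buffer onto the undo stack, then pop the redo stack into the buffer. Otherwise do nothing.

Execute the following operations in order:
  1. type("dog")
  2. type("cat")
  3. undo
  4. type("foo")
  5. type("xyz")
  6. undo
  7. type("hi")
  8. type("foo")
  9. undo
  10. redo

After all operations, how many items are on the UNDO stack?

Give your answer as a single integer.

After op 1 (type): buf='dog' undo_depth=1 redo_depth=0
After op 2 (type): buf='dogcat' undo_depth=2 redo_depth=0
After op 3 (undo): buf='dog' undo_depth=1 redo_depth=1
After op 4 (type): buf='dogfoo' undo_depth=2 redo_depth=0
After op 5 (type): buf='dogfooxyz' undo_depth=3 redo_depth=0
After op 6 (undo): buf='dogfoo' undo_depth=2 redo_depth=1
After op 7 (type): buf='dogfoohi' undo_depth=3 redo_depth=0
After op 8 (type): buf='dogfoohifoo' undo_depth=4 redo_depth=0
After op 9 (undo): buf='dogfoohi' undo_depth=3 redo_depth=1
After op 10 (redo): buf='dogfoohifoo' undo_depth=4 redo_depth=0

Answer: 4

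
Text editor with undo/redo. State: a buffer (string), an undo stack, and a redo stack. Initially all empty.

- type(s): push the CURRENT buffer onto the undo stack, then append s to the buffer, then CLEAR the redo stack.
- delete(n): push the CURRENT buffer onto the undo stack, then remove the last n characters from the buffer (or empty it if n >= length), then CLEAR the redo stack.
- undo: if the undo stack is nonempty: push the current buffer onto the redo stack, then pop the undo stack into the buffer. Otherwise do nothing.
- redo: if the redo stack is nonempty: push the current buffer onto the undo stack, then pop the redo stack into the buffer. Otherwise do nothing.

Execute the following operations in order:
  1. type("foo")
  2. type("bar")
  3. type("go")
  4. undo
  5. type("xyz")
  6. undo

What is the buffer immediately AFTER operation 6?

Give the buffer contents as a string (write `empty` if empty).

After op 1 (type): buf='foo' undo_depth=1 redo_depth=0
After op 2 (type): buf='foobar' undo_depth=2 redo_depth=0
After op 3 (type): buf='foobargo' undo_depth=3 redo_depth=0
After op 4 (undo): buf='foobar' undo_depth=2 redo_depth=1
After op 5 (type): buf='foobarxyz' undo_depth=3 redo_depth=0
After op 6 (undo): buf='foobar' undo_depth=2 redo_depth=1

Answer: foobar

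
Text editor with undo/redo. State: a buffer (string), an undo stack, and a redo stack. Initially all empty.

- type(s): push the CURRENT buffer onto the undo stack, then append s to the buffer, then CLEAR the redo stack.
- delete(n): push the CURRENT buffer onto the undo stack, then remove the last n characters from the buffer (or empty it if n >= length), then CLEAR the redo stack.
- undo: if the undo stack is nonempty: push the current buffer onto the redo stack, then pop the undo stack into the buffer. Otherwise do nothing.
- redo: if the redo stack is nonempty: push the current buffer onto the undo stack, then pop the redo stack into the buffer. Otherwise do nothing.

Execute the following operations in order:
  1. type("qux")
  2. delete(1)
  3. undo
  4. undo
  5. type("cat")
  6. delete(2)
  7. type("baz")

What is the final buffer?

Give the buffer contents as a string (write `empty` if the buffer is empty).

After op 1 (type): buf='qux' undo_depth=1 redo_depth=0
After op 2 (delete): buf='qu' undo_depth=2 redo_depth=0
After op 3 (undo): buf='qux' undo_depth=1 redo_depth=1
After op 4 (undo): buf='(empty)' undo_depth=0 redo_depth=2
After op 5 (type): buf='cat' undo_depth=1 redo_depth=0
After op 6 (delete): buf='c' undo_depth=2 redo_depth=0
After op 7 (type): buf='cbaz' undo_depth=3 redo_depth=0

Answer: cbaz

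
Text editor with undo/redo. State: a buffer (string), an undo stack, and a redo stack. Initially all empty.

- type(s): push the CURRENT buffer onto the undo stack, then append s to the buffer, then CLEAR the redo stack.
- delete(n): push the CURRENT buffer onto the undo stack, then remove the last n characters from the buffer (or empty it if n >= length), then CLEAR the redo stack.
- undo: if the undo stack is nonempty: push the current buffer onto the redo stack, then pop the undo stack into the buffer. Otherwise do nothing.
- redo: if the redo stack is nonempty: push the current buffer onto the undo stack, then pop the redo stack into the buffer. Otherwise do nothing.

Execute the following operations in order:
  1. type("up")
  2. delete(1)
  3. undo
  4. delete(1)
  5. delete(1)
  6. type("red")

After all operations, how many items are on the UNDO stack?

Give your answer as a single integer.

Answer: 4

Derivation:
After op 1 (type): buf='up' undo_depth=1 redo_depth=0
After op 2 (delete): buf='u' undo_depth=2 redo_depth=0
After op 3 (undo): buf='up' undo_depth=1 redo_depth=1
After op 4 (delete): buf='u' undo_depth=2 redo_depth=0
After op 5 (delete): buf='(empty)' undo_depth=3 redo_depth=0
After op 6 (type): buf='red' undo_depth=4 redo_depth=0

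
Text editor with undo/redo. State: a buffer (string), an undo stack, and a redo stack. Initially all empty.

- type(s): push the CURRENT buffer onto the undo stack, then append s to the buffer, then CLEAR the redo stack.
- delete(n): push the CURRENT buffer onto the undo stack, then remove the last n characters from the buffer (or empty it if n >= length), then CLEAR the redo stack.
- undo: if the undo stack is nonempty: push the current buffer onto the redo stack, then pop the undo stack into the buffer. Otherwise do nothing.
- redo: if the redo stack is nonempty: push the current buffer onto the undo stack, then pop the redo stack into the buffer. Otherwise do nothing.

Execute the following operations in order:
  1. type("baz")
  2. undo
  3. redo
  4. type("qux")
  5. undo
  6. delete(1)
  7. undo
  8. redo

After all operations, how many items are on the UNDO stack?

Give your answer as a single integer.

Answer: 2

Derivation:
After op 1 (type): buf='baz' undo_depth=1 redo_depth=0
After op 2 (undo): buf='(empty)' undo_depth=0 redo_depth=1
After op 3 (redo): buf='baz' undo_depth=1 redo_depth=0
After op 4 (type): buf='bazqux' undo_depth=2 redo_depth=0
After op 5 (undo): buf='baz' undo_depth=1 redo_depth=1
After op 6 (delete): buf='ba' undo_depth=2 redo_depth=0
After op 7 (undo): buf='baz' undo_depth=1 redo_depth=1
After op 8 (redo): buf='ba' undo_depth=2 redo_depth=0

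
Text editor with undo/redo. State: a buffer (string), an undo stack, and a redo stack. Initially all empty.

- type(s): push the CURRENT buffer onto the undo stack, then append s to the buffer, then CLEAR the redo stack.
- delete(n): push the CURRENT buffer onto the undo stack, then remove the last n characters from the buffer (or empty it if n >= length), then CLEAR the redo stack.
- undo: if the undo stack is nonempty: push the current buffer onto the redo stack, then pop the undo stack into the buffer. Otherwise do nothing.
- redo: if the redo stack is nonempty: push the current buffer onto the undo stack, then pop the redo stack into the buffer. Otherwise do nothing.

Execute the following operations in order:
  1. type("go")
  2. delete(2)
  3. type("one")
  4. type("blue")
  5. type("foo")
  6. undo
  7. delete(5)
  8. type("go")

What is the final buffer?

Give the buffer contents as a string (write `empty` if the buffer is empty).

Answer: ongo

Derivation:
After op 1 (type): buf='go' undo_depth=1 redo_depth=0
After op 2 (delete): buf='(empty)' undo_depth=2 redo_depth=0
After op 3 (type): buf='one' undo_depth=3 redo_depth=0
After op 4 (type): buf='oneblue' undo_depth=4 redo_depth=0
After op 5 (type): buf='onebluefoo' undo_depth=5 redo_depth=0
After op 6 (undo): buf='oneblue' undo_depth=4 redo_depth=1
After op 7 (delete): buf='on' undo_depth=5 redo_depth=0
After op 8 (type): buf='ongo' undo_depth=6 redo_depth=0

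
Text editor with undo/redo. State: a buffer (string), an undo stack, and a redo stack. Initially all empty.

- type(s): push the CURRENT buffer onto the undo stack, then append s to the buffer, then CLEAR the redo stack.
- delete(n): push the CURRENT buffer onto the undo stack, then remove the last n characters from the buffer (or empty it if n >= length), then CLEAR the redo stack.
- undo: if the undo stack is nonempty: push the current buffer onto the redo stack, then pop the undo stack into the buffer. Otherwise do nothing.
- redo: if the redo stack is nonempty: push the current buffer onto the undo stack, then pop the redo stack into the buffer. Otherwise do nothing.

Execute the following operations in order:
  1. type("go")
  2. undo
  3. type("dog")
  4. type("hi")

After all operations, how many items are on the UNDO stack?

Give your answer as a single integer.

Answer: 2

Derivation:
After op 1 (type): buf='go' undo_depth=1 redo_depth=0
After op 2 (undo): buf='(empty)' undo_depth=0 redo_depth=1
After op 3 (type): buf='dog' undo_depth=1 redo_depth=0
After op 4 (type): buf='doghi' undo_depth=2 redo_depth=0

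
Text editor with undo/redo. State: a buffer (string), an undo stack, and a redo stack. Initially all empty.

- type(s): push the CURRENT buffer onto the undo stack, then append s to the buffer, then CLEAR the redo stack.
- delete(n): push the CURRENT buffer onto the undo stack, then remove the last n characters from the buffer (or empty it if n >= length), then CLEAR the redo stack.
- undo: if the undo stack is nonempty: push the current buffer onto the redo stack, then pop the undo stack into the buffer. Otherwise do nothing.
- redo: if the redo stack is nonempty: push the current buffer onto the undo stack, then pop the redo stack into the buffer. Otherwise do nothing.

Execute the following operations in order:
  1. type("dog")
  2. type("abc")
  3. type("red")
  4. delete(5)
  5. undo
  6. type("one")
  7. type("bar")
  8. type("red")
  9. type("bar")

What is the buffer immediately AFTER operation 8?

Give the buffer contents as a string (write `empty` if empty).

Answer: dogabcredonebarred

Derivation:
After op 1 (type): buf='dog' undo_depth=1 redo_depth=0
After op 2 (type): buf='dogabc' undo_depth=2 redo_depth=0
After op 3 (type): buf='dogabcred' undo_depth=3 redo_depth=0
After op 4 (delete): buf='doga' undo_depth=4 redo_depth=0
After op 5 (undo): buf='dogabcred' undo_depth=3 redo_depth=1
After op 6 (type): buf='dogabcredone' undo_depth=4 redo_depth=0
After op 7 (type): buf='dogabcredonebar' undo_depth=5 redo_depth=0
After op 8 (type): buf='dogabcredonebarred' undo_depth=6 redo_depth=0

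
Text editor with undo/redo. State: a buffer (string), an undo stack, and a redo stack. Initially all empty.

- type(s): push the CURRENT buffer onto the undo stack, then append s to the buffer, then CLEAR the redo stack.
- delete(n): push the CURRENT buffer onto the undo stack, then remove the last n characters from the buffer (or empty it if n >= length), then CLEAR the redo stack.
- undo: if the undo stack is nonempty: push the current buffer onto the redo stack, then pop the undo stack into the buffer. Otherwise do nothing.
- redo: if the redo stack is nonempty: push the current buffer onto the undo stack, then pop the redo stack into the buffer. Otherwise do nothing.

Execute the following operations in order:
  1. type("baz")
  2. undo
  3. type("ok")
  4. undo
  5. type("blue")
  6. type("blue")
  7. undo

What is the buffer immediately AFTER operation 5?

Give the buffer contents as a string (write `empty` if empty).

After op 1 (type): buf='baz' undo_depth=1 redo_depth=0
After op 2 (undo): buf='(empty)' undo_depth=0 redo_depth=1
After op 3 (type): buf='ok' undo_depth=1 redo_depth=0
After op 4 (undo): buf='(empty)' undo_depth=0 redo_depth=1
After op 5 (type): buf='blue' undo_depth=1 redo_depth=0

Answer: blue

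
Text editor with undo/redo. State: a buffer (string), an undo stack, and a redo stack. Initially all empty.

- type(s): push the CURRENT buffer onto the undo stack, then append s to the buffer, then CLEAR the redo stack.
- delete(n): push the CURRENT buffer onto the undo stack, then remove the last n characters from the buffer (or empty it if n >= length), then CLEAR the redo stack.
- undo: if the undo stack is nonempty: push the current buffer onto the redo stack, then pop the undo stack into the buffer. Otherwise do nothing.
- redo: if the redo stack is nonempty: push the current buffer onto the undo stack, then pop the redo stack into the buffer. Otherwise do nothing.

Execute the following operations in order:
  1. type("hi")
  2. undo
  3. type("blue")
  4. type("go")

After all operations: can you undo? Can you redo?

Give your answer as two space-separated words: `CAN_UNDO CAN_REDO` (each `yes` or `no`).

After op 1 (type): buf='hi' undo_depth=1 redo_depth=0
After op 2 (undo): buf='(empty)' undo_depth=0 redo_depth=1
After op 3 (type): buf='blue' undo_depth=1 redo_depth=0
After op 4 (type): buf='bluego' undo_depth=2 redo_depth=0

Answer: yes no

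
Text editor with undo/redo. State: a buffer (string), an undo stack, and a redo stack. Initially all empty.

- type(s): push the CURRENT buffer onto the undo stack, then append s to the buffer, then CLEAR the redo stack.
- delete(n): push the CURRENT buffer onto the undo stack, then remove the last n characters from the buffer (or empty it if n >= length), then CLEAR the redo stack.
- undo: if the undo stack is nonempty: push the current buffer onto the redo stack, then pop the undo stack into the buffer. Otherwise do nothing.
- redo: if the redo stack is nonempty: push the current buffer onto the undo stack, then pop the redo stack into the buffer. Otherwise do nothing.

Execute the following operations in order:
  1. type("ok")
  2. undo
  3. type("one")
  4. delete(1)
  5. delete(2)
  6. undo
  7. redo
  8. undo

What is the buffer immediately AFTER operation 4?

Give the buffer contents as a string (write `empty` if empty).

After op 1 (type): buf='ok' undo_depth=1 redo_depth=0
After op 2 (undo): buf='(empty)' undo_depth=0 redo_depth=1
After op 3 (type): buf='one' undo_depth=1 redo_depth=0
After op 4 (delete): buf='on' undo_depth=2 redo_depth=0

Answer: on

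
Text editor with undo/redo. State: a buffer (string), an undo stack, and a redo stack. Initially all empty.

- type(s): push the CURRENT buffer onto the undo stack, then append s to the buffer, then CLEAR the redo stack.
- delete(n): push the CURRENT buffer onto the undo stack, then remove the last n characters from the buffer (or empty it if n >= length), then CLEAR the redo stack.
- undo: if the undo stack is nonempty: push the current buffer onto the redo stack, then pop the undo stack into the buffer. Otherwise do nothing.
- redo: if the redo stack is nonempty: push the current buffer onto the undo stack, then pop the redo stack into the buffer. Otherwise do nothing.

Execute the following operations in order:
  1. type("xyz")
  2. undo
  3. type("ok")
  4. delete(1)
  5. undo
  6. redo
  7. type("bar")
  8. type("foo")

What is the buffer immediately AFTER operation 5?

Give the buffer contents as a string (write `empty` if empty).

After op 1 (type): buf='xyz' undo_depth=1 redo_depth=0
After op 2 (undo): buf='(empty)' undo_depth=0 redo_depth=1
After op 3 (type): buf='ok' undo_depth=1 redo_depth=0
After op 4 (delete): buf='o' undo_depth=2 redo_depth=0
After op 5 (undo): buf='ok' undo_depth=1 redo_depth=1

Answer: ok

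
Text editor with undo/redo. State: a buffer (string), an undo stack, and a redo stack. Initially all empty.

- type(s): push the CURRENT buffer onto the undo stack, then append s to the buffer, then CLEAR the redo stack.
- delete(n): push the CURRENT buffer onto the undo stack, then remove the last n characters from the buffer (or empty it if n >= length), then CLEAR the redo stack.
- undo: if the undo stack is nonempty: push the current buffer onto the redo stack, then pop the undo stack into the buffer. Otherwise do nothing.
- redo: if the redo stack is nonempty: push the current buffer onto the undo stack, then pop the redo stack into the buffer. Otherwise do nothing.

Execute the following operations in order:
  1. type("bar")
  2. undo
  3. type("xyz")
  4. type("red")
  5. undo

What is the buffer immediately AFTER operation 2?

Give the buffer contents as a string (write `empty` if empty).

After op 1 (type): buf='bar' undo_depth=1 redo_depth=0
After op 2 (undo): buf='(empty)' undo_depth=0 redo_depth=1

Answer: empty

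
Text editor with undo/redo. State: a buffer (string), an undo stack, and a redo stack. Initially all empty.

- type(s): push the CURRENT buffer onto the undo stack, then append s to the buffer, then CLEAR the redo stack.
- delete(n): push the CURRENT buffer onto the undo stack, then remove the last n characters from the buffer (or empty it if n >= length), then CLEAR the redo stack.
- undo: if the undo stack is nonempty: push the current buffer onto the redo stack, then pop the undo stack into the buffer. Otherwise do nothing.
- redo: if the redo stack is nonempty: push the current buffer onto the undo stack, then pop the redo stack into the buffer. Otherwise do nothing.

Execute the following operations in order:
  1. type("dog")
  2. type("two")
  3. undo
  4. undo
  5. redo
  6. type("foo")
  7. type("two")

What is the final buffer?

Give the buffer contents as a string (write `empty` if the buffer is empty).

After op 1 (type): buf='dog' undo_depth=1 redo_depth=0
After op 2 (type): buf='dogtwo' undo_depth=2 redo_depth=0
After op 3 (undo): buf='dog' undo_depth=1 redo_depth=1
After op 4 (undo): buf='(empty)' undo_depth=0 redo_depth=2
After op 5 (redo): buf='dog' undo_depth=1 redo_depth=1
After op 6 (type): buf='dogfoo' undo_depth=2 redo_depth=0
After op 7 (type): buf='dogfootwo' undo_depth=3 redo_depth=0

Answer: dogfootwo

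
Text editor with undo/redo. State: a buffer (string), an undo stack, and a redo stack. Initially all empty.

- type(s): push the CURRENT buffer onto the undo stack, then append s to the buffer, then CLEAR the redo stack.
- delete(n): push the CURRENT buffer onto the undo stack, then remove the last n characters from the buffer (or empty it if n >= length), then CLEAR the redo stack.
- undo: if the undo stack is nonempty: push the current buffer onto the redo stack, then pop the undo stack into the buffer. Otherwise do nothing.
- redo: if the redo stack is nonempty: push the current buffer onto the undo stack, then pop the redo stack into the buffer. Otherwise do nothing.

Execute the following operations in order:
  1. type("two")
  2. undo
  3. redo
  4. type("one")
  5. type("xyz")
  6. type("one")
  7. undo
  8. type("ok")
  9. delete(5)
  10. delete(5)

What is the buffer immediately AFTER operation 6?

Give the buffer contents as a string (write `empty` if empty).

Answer: twoonexyzone

Derivation:
After op 1 (type): buf='two' undo_depth=1 redo_depth=0
After op 2 (undo): buf='(empty)' undo_depth=0 redo_depth=1
After op 3 (redo): buf='two' undo_depth=1 redo_depth=0
After op 4 (type): buf='twoone' undo_depth=2 redo_depth=0
After op 5 (type): buf='twoonexyz' undo_depth=3 redo_depth=0
After op 6 (type): buf='twoonexyzone' undo_depth=4 redo_depth=0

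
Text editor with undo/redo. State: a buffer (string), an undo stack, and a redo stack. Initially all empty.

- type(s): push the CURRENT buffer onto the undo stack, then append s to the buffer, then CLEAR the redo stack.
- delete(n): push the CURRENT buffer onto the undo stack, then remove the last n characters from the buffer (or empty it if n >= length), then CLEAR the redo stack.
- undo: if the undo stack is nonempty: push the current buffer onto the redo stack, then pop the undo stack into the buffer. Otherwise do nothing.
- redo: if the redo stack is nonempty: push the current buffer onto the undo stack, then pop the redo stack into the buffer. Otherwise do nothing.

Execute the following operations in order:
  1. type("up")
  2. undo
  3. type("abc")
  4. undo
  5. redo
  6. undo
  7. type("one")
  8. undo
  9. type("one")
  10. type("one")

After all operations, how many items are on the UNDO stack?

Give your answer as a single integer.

Answer: 2

Derivation:
After op 1 (type): buf='up' undo_depth=1 redo_depth=0
After op 2 (undo): buf='(empty)' undo_depth=0 redo_depth=1
After op 3 (type): buf='abc' undo_depth=1 redo_depth=0
After op 4 (undo): buf='(empty)' undo_depth=0 redo_depth=1
After op 5 (redo): buf='abc' undo_depth=1 redo_depth=0
After op 6 (undo): buf='(empty)' undo_depth=0 redo_depth=1
After op 7 (type): buf='one' undo_depth=1 redo_depth=0
After op 8 (undo): buf='(empty)' undo_depth=0 redo_depth=1
After op 9 (type): buf='one' undo_depth=1 redo_depth=0
After op 10 (type): buf='oneone' undo_depth=2 redo_depth=0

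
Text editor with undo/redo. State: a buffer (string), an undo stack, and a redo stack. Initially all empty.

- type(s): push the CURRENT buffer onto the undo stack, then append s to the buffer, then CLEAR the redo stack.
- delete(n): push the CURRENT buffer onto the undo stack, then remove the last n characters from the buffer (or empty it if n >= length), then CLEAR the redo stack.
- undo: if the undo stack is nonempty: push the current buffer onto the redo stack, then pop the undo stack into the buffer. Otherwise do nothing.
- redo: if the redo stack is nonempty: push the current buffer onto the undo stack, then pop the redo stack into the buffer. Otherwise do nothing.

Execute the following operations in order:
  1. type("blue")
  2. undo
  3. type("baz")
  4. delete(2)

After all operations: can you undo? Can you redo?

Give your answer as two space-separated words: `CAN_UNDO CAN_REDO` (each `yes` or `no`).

Answer: yes no

Derivation:
After op 1 (type): buf='blue' undo_depth=1 redo_depth=0
After op 2 (undo): buf='(empty)' undo_depth=0 redo_depth=1
After op 3 (type): buf='baz' undo_depth=1 redo_depth=0
After op 4 (delete): buf='b' undo_depth=2 redo_depth=0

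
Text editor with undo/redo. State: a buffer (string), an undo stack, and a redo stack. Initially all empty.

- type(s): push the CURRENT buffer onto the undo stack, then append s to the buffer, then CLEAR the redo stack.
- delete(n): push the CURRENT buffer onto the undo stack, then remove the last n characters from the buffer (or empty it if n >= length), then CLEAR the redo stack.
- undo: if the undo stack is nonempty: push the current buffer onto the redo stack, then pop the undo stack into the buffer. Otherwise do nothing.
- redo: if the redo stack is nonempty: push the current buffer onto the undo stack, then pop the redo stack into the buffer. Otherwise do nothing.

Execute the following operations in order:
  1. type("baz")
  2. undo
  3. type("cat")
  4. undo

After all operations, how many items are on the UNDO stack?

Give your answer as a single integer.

After op 1 (type): buf='baz' undo_depth=1 redo_depth=0
After op 2 (undo): buf='(empty)' undo_depth=0 redo_depth=1
After op 3 (type): buf='cat' undo_depth=1 redo_depth=0
After op 4 (undo): buf='(empty)' undo_depth=0 redo_depth=1

Answer: 0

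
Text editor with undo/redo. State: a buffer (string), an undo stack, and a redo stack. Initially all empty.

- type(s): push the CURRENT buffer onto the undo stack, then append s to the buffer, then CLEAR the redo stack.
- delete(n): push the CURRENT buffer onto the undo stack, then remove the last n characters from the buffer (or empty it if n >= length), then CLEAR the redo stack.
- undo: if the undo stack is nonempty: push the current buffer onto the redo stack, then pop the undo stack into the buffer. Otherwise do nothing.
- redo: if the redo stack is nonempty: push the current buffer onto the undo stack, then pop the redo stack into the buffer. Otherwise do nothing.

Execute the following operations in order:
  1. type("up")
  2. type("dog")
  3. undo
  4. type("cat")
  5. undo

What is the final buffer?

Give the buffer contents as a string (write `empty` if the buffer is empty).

Answer: up

Derivation:
After op 1 (type): buf='up' undo_depth=1 redo_depth=0
After op 2 (type): buf='updog' undo_depth=2 redo_depth=0
After op 3 (undo): buf='up' undo_depth=1 redo_depth=1
After op 4 (type): buf='upcat' undo_depth=2 redo_depth=0
After op 5 (undo): buf='up' undo_depth=1 redo_depth=1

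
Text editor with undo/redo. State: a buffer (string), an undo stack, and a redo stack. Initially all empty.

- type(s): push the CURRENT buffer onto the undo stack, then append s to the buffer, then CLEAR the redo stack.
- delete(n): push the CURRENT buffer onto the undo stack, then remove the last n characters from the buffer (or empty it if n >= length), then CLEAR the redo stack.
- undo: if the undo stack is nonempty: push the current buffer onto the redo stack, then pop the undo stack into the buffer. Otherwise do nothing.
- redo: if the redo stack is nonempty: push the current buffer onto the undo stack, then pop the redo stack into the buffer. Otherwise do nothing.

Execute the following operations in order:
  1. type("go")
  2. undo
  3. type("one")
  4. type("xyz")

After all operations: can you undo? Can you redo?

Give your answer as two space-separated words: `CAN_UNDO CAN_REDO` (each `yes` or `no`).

Answer: yes no

Derivation:
After op 1 (type): buf='go' undo_depth=1 redo_depth=0
After op 2 (undo): buf='(empty)' undo_depth=0 redo_depth=1
After op 3 (type): buf='one' undo_depth=1 redo_depth=0
After op 4 (type): buf='onexyz' undo_depth=2 redo_depth=0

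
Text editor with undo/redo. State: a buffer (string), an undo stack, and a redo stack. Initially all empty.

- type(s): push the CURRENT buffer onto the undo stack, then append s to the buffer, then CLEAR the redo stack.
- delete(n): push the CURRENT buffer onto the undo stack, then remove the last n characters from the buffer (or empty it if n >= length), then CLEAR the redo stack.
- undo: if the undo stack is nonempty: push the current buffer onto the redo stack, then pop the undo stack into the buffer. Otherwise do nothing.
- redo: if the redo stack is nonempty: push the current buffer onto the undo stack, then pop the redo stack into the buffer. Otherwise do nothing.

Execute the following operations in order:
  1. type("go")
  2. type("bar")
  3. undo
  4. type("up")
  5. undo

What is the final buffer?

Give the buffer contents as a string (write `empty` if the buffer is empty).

After op 1 (type): buf='go' undo_depth=1 redo_depth=0
After op 2 (type): buf='gobar' undo_depth=2 redo_depth=0
After op 3 (undo): buf='go' undo_depth=1 redo_depth=1
After op 4 (type): buf='goup' undo_depth=2 redo_depth=0
After op 5 (undo): buf='go' undo_depth=1 redo_depth=1

Answer: go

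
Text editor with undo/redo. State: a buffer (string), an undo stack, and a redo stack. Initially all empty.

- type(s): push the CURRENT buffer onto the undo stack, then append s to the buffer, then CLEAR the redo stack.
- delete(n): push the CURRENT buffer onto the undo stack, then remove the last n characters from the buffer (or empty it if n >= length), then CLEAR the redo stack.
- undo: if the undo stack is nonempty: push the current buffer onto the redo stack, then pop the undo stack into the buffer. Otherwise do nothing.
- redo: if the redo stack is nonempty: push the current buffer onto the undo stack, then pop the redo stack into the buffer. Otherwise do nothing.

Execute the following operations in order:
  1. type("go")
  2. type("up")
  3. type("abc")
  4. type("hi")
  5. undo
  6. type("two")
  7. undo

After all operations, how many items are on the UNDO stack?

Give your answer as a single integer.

After op 1 (type): buf='go' undo_depth=1 redo_depth=0
After op 2 (type): buf='goup' undo_depth=2 redo_depth=0
After op 3 (type): buf='goupabc' undo_depth=3 redo_depth=0
After op 4 (type): buf='goupabchi' undo_depth=4 redo_depth=0
After op 5 (undo): buf='goupabc' undo_depth=3 redo_depth=1
After op 6 (type): buf='goupabctwo' undo_depth=4 redo_depth=0
After op 7 (undo): buf='goupabc' undo_depth=3 redo_depth=1

Answer: 3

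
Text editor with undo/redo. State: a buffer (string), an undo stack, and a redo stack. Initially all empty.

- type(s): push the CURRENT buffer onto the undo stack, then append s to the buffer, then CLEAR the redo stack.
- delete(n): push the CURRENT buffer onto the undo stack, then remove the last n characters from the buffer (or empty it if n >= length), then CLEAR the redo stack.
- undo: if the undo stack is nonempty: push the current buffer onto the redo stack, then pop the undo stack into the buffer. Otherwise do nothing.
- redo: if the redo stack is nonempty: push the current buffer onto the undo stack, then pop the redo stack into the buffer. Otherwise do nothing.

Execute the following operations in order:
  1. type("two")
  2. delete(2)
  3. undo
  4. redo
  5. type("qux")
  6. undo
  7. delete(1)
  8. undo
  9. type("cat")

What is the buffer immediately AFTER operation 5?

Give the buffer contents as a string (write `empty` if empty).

After op 1 (type): buf='two' undo_depth=1 redo_depth=0
After op 2 (delete): buf='t' undo_depth=2 redo_depth=0
After op 3 (undo): buf='two' undo_depth=1 redo_depth=1
After op 4 (redo): buf='t' undo_depth=2 redo_depth=0
After op 5 (type): buf='tqux' undo_depth=3 redo_depth=0

Answer: tqux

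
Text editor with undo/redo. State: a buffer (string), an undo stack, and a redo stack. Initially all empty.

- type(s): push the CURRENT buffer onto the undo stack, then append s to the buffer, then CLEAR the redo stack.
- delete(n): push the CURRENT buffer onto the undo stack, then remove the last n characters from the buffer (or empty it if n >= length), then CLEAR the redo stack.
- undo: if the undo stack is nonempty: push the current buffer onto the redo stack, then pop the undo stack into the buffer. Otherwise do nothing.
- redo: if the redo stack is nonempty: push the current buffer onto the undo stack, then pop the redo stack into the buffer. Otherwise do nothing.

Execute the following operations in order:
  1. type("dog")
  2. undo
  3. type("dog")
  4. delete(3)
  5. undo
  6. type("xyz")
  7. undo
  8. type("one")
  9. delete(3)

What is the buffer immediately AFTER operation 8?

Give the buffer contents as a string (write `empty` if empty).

Answer: dogone

Derivation:
After op 1 (type): buf='dog' undo_depth=1 redo_depth=0
After op 2 (undo): buf='(empty)' undo_depth=0 redo_depth=1
After op 3 (type): buf='dog' undo_depth=1 redo_depth=0
After op 4 (delete): buf='(empty)' undo_depth=2 redo_depth=0
After op 5 (undo): buf='dog' undo_depth=1 redo_depth=1
After op 6 (type): buf='dogxyz' undo_depth=2 redo_depth=0
After op 7 (undo): buf='dog' undo_depth=1 redo_depth=1
After op 8 (type): buf='dogone' undo_depth=2 redo_depth=0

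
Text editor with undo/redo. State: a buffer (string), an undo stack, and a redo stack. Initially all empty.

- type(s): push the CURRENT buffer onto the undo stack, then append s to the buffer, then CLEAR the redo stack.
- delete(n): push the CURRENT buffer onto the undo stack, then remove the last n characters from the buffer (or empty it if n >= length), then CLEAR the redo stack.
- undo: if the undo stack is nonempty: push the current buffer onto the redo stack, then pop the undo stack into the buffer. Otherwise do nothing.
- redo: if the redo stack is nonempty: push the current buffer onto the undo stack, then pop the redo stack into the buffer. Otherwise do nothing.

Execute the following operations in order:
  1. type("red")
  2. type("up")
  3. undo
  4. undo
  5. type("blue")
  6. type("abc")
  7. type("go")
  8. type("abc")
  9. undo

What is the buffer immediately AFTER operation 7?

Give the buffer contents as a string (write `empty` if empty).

After op 1 (type): buf='red' undo_depth=1 redo_depth=0
After op 2 (type): buf='redup' undo_depth=2 redo_depth=0
After op 3 (undo): buf='red' undo_depth=1 redo_depth=1
After op 4 (undo): buf='(empty)' undo_depth=0 redo_depth=2
After op 5 (type): buf='blue' undo_depth=1 redo_depth=0
After op 6 (type): buf='blueabc' undo_depth=2 redo_depth=0
After op 7 (type): buf='blueabcgo' undo_depth=3 redo_depth=0

Answer: blueabcgo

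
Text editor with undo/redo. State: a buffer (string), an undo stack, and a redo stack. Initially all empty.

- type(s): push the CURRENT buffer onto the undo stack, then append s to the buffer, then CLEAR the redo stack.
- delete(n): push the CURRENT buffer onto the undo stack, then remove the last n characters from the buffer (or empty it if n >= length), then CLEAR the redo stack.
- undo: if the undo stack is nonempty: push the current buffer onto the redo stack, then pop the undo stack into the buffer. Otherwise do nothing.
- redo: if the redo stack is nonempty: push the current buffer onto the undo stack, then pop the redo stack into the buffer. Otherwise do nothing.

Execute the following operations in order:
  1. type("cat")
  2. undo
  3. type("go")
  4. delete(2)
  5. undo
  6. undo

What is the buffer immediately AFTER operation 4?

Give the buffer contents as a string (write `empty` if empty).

After op 1 (type): buf='cat' undo_depth=1 redo_depth=0
After op 2 (undo): buf='(empty)' undo_depth=0 redo_depth=1
After op 3 (type): buf='go' undo_depth=1 redo_depth=0
After op 4 (delete): buf='(empty)' undo_depth=2 redo_depth=0

Answer: empty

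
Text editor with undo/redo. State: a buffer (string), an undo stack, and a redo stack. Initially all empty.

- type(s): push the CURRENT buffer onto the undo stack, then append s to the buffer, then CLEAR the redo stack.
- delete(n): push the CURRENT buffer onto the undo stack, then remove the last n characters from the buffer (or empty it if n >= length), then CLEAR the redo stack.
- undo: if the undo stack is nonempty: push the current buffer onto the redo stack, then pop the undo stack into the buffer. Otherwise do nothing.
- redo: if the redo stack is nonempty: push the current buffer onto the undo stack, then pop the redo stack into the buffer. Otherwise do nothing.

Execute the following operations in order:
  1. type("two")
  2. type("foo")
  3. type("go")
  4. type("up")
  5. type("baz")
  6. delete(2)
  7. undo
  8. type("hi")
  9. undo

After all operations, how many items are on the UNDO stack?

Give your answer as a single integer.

Answer: 5

Derivation:
After op 1 (type): buf='two' undo_depth=1 redo_depth=0
After op 2 (type): buf='twofoo' undo_depth=2 redo_depth=0
After op 3 (type): buf='twofoogo' undo_depth=3 redo_depth=0
After op 4 (type): buf='twofoogoup' undo_depth=4 redo_depth=0
After op 5 (type): buf='twofoogoupbaz' undo_depth=5 redo_depth=0
After op 6 (delete): buf='twofoogoupb' undo_depth=6 redo_depth=0
After op 7 (undo): buf='twofoogoupbaz' undo_depth=5 redo_depth=1
After op 8 (type): buf='twofoogoupbazhi' undo_depth=6 redo_depth=0
After op 9 (undo): buf='twofoogoupbaz' undo_depth=5 redo_depth=1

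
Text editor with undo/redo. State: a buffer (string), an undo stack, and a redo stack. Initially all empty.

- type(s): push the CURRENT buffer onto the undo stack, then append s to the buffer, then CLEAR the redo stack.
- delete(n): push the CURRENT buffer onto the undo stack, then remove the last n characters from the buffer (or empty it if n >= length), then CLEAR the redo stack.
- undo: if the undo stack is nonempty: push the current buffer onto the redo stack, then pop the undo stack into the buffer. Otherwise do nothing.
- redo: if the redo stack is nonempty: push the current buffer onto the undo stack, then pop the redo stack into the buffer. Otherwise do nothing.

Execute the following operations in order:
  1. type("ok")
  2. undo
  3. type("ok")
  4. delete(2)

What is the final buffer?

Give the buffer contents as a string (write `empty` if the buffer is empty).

After op 1 (type): buf='ok' undo_depth=1 redo_depth=0
After op 2 (undo): buf='(empty)' undo_depth=0 redo_depth=1
After op 3 (type): buf='ok' undo_depth=1 redo_depth=0
After op 4 (delete): buf='(empty)' undo_depth=2 redo_depth=0

Answer: empty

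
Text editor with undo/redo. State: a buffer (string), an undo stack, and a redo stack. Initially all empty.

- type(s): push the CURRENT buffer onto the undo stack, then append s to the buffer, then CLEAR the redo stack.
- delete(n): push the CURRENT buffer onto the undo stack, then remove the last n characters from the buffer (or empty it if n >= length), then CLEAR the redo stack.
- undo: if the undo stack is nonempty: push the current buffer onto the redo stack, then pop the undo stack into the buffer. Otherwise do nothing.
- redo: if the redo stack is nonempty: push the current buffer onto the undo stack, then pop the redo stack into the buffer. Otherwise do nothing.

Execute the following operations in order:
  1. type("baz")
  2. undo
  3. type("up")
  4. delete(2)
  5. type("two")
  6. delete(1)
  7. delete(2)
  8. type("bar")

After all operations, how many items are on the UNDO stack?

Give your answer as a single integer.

After op 1 (type): buf='baz' undo_depth=1 redo_depth=0
After op 2 (undo): buf='(empty)' undo_depth=0 redo_depth=1
After op 3 (type): buf='up' undo_depth=1 redo_depth=0
After op 4 (delete): buf='(empty)' undo_depth=2 redo_depth=0
After op 5 (type): buf='two' undo_depth=3 redo_depth=0
After op 6 (delete): buf='tw' undo_depth=4 redo_depth=0
After op 7 (delete): buf='(empty)' undo_depth=5 redo_depth=0
After op 8 (type): buf='bar' undo_depth=6 redo_depth=0

Answer: 6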